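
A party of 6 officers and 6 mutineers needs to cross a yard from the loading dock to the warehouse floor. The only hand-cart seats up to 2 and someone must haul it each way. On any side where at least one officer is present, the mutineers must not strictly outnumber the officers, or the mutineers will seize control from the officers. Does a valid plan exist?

No

Following every safe sequence of crossings from the start, the most of the 12 that can be at the warehouse floor as the hand-cart arrives there on crossings 1, 3, 5, 7, 9 is 2, 3, 4, 5, 6 respectively; the best ever achieved is 6 of 12.
From crossing 11 on, no configuration arises that was not already reachable earlier: only 15 distinct safe configurations (who is on which side, and where the hand-cart is) can ever be reached, none of them has everyone across, and every continuation just revisits them. They are: 0 officers + 0 mutineers across (hand-cart back at the start); 0 officers + 1 mutineer across (hand-cart there); 0 officers + 1 mutineer across (hand-cart back at the start); 0 officers + 2 mutineers across (hand-cart there); 0 officers + 2 mutineers across (hand-cart back at the start); 0 officers + 3 mutineers across (hand-cart there); 0 officers + 3 mutineers across (hand-cart back at the start); 0 officers + 4 mutineers across (hand-cart there); 0 officers + 4 mutineers across (hand-cart back at the start); 0 officers + 5 mutineers across (hand-cart there); 0 officers + 5 mutineers across (hand-cart back at the start); 0 officers + 6 mutineers across (hand-cart there); 1 officer + 1 mutineer across (hand-cart there); 1 officer + 1 mutineer across (hand-cart back at the start); 2 officers + 2 mutineers across (hand-cart there). So no valid plan exists.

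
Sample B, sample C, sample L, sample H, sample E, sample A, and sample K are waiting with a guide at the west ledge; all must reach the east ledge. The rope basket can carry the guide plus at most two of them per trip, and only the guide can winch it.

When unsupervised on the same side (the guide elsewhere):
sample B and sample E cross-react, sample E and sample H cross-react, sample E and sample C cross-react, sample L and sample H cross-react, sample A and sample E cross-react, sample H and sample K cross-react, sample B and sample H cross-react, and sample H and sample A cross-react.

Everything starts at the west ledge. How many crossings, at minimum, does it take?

Counting alone: the guide can take at most 2 across per trip to the east ledge, so moving all 7 needs at least 4 loaded trips out, with a return between consecutive ones — at least 7 crossings.
The safety rule pushes this higher. Following every safe sequence of crossings, the most of the 7 that can be at the east ledge as the rope basket arrives there on crossings 7, 9 is 5, 6 respectively — never all 7.
So no plan with fewer than 11 crossings exists, and this one achieves 11:
1. Guide goes to the east ledge with sample E and sample H.
2. Guide goes back to the west ledge with sample H.
3. Guide goes to the east ledge with sample C and sample H.
4. Guide goes back to the west ledge with sample E.
5. Guide goes to the east ledge with sample A and sample B.
6. Guide goes back to the west ledge with sample H.
7. Guide goes to the east ledge with sample H and sample L.
8. Guide goes back to the west ledge with sample H.
9. Guide goes to the east ledge with sample H and sample K.
10. Guide goes back to the west ledge with sample H.
11. Guide goes to the east ledge with sample E and sample H.

11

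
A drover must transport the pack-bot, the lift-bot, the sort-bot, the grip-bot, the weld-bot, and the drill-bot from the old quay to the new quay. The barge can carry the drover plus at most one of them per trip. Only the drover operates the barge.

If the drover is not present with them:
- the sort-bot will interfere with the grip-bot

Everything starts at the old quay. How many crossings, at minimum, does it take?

Counting alone: the drover can take at most 1 across per trip to the new quay, so moving all 6 needs at least 6 loaded trips out, with a return between consecutive ones — at least 11 crossings.
The plan below uses exactly 11 crossings, so it is optimal:
1. Drover goes to the new quay with the sort-bot.  [the old quay: the drill-bot, the grip-bot, the lift-bot, the pack-bot, the weld-bot | the new quay: the sort-bot]
2. Drover goes back to the old quay alone.  [the old quay: the drill-bot, the grip-bot, the lift-bot, the pack-bot, the weld-bot | the new quay: the sort-bot]
3. Drover goes to the new quay with the pack-bot.  [the old quay: the drill-bot, the grip-bot, the lift-bot, the weld-bot | the new quay: the pack-bot, the sort-bot]
4. Drover goes back to the old quay alone.  [the old quay: the drill-bot, the grip-bot, the lift-bot, the weld-bot | the new quay: the pack-bot, the sort-bot]
5. Drover goes to the new quay with the lift-bot.  [the old quay: the drill-bot, the grip-bot, the weld-bot | the new quay: the lift-bot, the pack-bot, the sort-bot]
6. Drover goes back to the old quay alone.  [the old quay: the drill-bot, the grip-bot, the weld-bot | the new quay: the lift-bot, the pack-bot, the sort-bot]
7. Drover goes to the new quay with the weld-bot.  [the old quay: the drill-bot, the grip-bot | the new quay: the lift-bot, the pack-bot, the sort-bot, the weld-bot]
8. Drover goes back to the old quay alone.  [the old quay: the drill-bot, the grip-bot | the new quay: the lift-bot, the pack-bot, the sort-bot, the weld-bot]
9. Drover goes to the new quay with the drill-bot.  [the old quay: the grip-bot | the new quay: the drill-bot, the lift-bot, the pack-bot, the sort-bot, the weld-bot]
10. Drover goes back to the old quay alone.  [the old quay: the grip-bot | the new quay: the drill-bot, the lift-bot, the pack-bot, the sort-bot, the weld-bot]
11. Drover goes to the new quay with the grip-bot.  [the old quay: — | the new quay: the drill-bot, the grip-bot, the lift-bot, the pack-bot, the sort-bot, the weld-bot]

11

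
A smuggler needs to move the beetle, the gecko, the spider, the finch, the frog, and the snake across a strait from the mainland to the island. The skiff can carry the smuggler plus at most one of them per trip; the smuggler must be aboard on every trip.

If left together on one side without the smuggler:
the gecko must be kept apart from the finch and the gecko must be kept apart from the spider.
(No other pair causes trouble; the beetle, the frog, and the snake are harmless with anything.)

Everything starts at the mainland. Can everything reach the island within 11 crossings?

Counting alone: the smuggler can take at most 1 across per trip to the island, so moving all 6 needs at least 6 loaded trips out, with a return between consecutive ones — at least 11 crossings.
The safety rule pushes this higher. Following every safe sequence of crossings, the most of the 6 that can be at the island as the skiff arrives there on crossing 11 is 5 — never all 6.
So the move cannot be finished within 11 crossings. (The shortest complete plan takes 13:)
1. Smuggler goes to the island with the gecko.  [the mainland: the beetle, the finch, the frog, the snake, the spider | the island: the gecko]
2. Smuggler goes back to the mainland alone.  [the mainland: the beetle, the finch, the frog, the snake, the spider | the island: the gecko]
3. Smuggler goes to the island with the beetle.  [the mainland: the finch, the frog, the snake, the spider | the island: the beetle, the gecko]
4. Smuggler goes back to the mainland alone.  [the mainland: the finch, the frog, the snake, the spider | the island: the beetle, the gecko]
5. Smuggler goes to the island with the spider.  [the mainland: the finch, the frog, the snake | the island: the beetle, the gecko, the spider]
6. Smuggler goes back to the mainland with the gecko.  [the mainland: the finch, the frog, the gecko, the snake | the island: the beetle, the spider]
7. Smuggler goes to the island with the finch.  [the mainland: the frog, the gecko, the snake | the island: the beetle, the finch, the spider]
8. Smuggler goes back to the mainland alone.  [the mainland: the frog, the gecko, the snake | the island: the beetle, the finch, the spider]
9. Smuggler goes to the island with the frog.  [the mainland: the gecko, the snake | the island: the beetle, the finch, the frog, the spider]
10. Smuggler goes back to the mainland alone.  [the mainland: the gecko, the snake | the island: the beetle, the finch, the frog, the spider]
11. Smuggler goes to the island with the snake.  [the mainland: the gecko | the island: the beetle, the finch, the frog, the snake, the spider]
12. Smuggler goes back to the mainland alone.  [the mainland: the gecko | the island: the beetle, the finch, the frog, the snake, the spider]
13. Smuggler goes to the island with the gecko.  [the mainland: — | the island: the beetle, the finch, the frog, the gecko, the snake, the spider]

No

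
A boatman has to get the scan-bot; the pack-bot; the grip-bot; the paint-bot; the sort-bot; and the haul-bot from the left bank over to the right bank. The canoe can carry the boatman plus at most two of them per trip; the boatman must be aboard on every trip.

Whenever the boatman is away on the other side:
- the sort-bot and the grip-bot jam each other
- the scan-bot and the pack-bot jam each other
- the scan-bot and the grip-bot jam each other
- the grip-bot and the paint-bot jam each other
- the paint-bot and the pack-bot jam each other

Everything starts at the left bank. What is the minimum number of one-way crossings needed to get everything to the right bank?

Counting alone: the boatman can take at most 2 across per trip to the right bank, so moving all 6 needs at least 3 loaded trips out, with a return between consecutive ones — at least 5 crossings.
The safety rule pushes this higher. Following every safe sequence of crossings, the most of the 6 that can be at the right bank as the canoe arrives there on crossing 5 is 5 — never all 6.
So no plan with fewer than 7 crossings exists, and this one achieves 7:
1. Boatman goes to the right bank with the grip-bot and the pack-bot.  [the left bank: the haul-bot, the paint-bot, the scan-bot, the sort-bot | the right bank: the grip-bot, the pack-bot]
2. Boatman goes back to the left bank alone.  [the left bank: the haul-bot, the paint-bot, the scan-bot, the sort-bot | the right bank: the grip-bot, the pack-bot]
3. Boatman goes to the right bank with the paint-bot and the scan-bot.  [the left bank: the haul-bot, the sort-bot | the right bank: the grip-bot, the pack-bot, the paint-bot, the scan-bot]
4. Boatman goes back to the left bank with the grip-bot and the pack-bot.  [the left bank: the grip-bot, the haul-bot, the pack-bot, the sort-bot | the right bank: the paint-bot, the scan-bot]
5. Boatman goes to the right bank with the haul-bot and the sort-bot.  [the left bank: the grip-bot, the pack-bot | the right bank: the haul-bot, the paint-bot, the scan-bot, the sort-bot]
6. Boatman goes back to the left bank alone.  [the left bank: the grip-bot, the pack-bot | the right bank: the haul-bot, the paint-bot, the scan-bot, the sort-bot]
7. Boatman goes to the right bank with the grip-bot and the pack-bot.  [the left bank: — | the right bank: the grip-bot, the haul-bot, the pack-bot, the paint-bot, the scan-bot, the sort-bot]

7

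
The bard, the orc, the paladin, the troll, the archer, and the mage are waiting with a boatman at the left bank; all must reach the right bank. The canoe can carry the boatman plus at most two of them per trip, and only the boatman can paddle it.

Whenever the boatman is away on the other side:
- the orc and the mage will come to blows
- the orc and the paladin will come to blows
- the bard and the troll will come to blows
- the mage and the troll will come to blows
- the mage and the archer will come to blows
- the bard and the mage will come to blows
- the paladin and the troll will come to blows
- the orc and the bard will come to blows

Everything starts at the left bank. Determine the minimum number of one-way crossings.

Whatever the first load, the items left behind include a forbidden pair without the boatman. No opening move is safe, so no plan exists.

impossible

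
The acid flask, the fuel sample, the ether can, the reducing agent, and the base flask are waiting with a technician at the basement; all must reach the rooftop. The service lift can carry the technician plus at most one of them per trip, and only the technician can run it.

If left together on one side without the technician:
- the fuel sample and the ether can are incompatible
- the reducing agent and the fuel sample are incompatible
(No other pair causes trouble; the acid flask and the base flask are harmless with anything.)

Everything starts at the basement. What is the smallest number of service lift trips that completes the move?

11

Counting alone: the technician can take at most 1 across per trip to the rooftop, so moving all 5 needs at least 5 loaded trips out, with a return between consecutive ones — at least 9 crossings.
The safety rule pushes this higher. Following every safe sequence of crossings, the most of the 5 that can be at the rooftop as the service lift arrives there on crossing 9 is 4 — never all 5.
So no plan with fewer than 11 crossings exists, and this one achieves 11:
1. Technician goes to the rooftop with the fuel sample.  [the basement: the acid flask, the base flask, the ether can, the reducing agent | the rooftop: the fuel sample]
2. Technician goes back to the basement alone.  [the basement: the acid flask, the base flask, the ether can, the reducing agent | the rooftop: the fuel sample]
3. Technician goes to the rooftop with the acid flask.  [the basement: the base flask, the ether can, the reducing agent | the rooftop: the acid flask, the fuel sample]
4. Technician goes back to the basement alone.  [the basement: the base flask, the ether can, the reducing agent | the rooftop: the acid flask, the fuel sample]
5. Technician goes to the rooftop with the ether can.  [the basement: the base flask, the reducing agent | the rooftop: the acid flask, the ether can, the fuel sample]
6. Technician goes back to the basement with the fuel sample.  [the basement: the base flask, the fuel sample, the reducing agent | the rooftop: the acid flask, the ether can]
7. Technician goes to the rooftop with the reducing agent.  [the basement: the base flask, the fuel sample | the rooftop: the acid flask, the ether can, the reducing agent]
8. Technician goes back to the basement alone.  [the basement: the base flask, the fuel sample | the rooftop: the acid flask, the ether can, the reducing agent]
9. Technician goes to the rooftop with the base flask.  [the basement: the fuel sample | the rooftop: the acid flask, the base flask, the ether can, the reducing agent]
10. Technician goes back to the basement alone.  [the basement: the fuel sample | the rooftop: the acid flask, the base flask, the ether can, the reducing agent]
11. Technician goes to the rooftop with the fuel sample.  [the basement: — | the rooftop: the acid flask, the base flask, the ether can, the fuel sample, the reducing agent]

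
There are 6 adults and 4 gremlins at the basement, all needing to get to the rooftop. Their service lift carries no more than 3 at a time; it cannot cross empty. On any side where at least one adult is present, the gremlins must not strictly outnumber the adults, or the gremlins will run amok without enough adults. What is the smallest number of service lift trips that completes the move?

9

Counting alone: each trip to the rooftop takes at most 3 across and each return brings at least 1 back, so after t trips out (and t−1 returns) at most 3t − (t−1) of the 10 are across; that first reaches 10 at t = 5, so at least 9 crossings are needed.
The plan below uses exactly 9 crossings, so it is optimal:
1. 2 gremlins → the rooftop.  (the basement: 6A 2G; the rooftop: 0A 2G)
2. 1 gremlin ← the basement.  (the basement: 6A 3G; the rooftop: 0A 1G)
3. 3 gremlins → the rooftop.  (the basement: 6A 0G; the rooftop: 0A 4G)
4. 1 gremlin ← the basement.  (the basement: 6A 1G; the rooftop: 0A 3G)
5. 3 adults → the rooftop.  (the basement: 3A 1G; the rooftop: 3A 3G)
6. 1 gremlin ← the basement.  (the basement: 3A 2G; the rooftop: 3A 2G)
7. 1 adult and 2 gremlins → the rooftop.  (the basement: 2A 0G; the rooftop: 4A 4G)
8. 1 gremlin ← the basement.  (the basement: 2A 1G; the rooftop: 4A 3G)
9. 2 adults and 1 gremlin → the rooftop.  (the basement: 0A 0G; the rooftop: 6A 4G)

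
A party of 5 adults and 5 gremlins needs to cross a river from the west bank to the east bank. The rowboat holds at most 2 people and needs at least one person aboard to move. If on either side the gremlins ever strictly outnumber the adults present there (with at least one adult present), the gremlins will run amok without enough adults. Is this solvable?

Following every safe sequence of crossings from the start, the most of the 10 that can be at the east bank as the rowboat arrives there on crossings 1, 3, 5, 7 is 2, 3, 4, 5 respectively; the best ever achieved is 5 of 10.
From crossing 9 on, no configuration arises that was not already reachable earlier: only 13 distinct safe configurations (who is on which side, and where the rowboat is) can ever be reached, none of them has everyone across, and every continuation just revisits them. They are: 0 adults + 0 gremlins across (rowboat back at the start); 0 adults + 1 gremlin across (rowboat there); 0 adults + 1 gremlin across (rowboat back at the start); 0 adults + 2 gremlins across (rowboat there); 0 adults + 2 gremlins across (rowboat back at the start); 0 adults + 3 gremlins across (rowboat there); 0 adults + 3 gremlins across (rowboat back at the start); 0 adults + 4 gremlins across (rowboat there); 0 adults + 4 gremlins across (rowboat back at the start); 0 adults + 5 gremlins across (rowboat there); 1 adult + 1 gremlin across (rowboat there); 1 adult + 1 gremlin across (rowboat back at the start); 2 adults + 2 gremlins across (rowboat there). So no valid plan exists.

No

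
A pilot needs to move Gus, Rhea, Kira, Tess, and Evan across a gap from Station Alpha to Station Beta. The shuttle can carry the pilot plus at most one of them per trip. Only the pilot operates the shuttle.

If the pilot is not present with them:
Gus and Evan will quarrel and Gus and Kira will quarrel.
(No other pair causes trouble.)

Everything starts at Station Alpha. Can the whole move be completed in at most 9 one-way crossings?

Counting alone: the pilot can take at most 1 across per trip to Station Beta, so moving all 5 needs at least 5 loaded trips out, with a return between consecutive ones — at least 9 crossings.
The safety rule pushes this higher. Following every safe sequence of crossings, the most of the 5 that can be at Station Beta as the shuttle arrives there on crossing 9 is 4 — never all 5.
So the move cannot be finished within 9 crossings. (The shortest complete plan takes 11:)
1. Pilot goes to Station Beta with Gus.  [Station Alpha: Evan, Kira, Rhea, Tess | Station Beta: Gus]
2. Pilot goes back to Station Alpha alone.  [Station Alpha: Evan, Kira, Rhea, Tess | Station Beta: Gus]
3. Pilot goes to Station Beta with Rhea.  [Station Alpha: Evan, Kira, Tess | Station Beta: Gus, Rhea]
4. Pilot goes back to Station Alpha alone.  [Station Alpha: Evan, Kira, Tess | Station Beta: Gus, Rhea]
5. Pilot goes to Station Beta with Kira.  [Station Alpha: Evan, Tess | Station Beta: Gus, Kira, Rhea]
6. Pilot goes back to Station Alpha with Gus.  [Station Alpha: Evan, Gus, Tess | Station Beta: Kira, Rhea]
7. Pilot goes to Station Beta with Evan.  [Station Alpha: Gus, Tess | Station Beta: Evan, Kira, Rhea]
8. Pilot goes back to Station Alpha alone.  [Station Alpha: Gus, Tess | Station Beta: Evan, Kira, Rhea]
9. Pilot goes to Station Beta with Tess.  [Station Alpha: Gus | Station Beta: Evan, Kira, Rhea, Tess]
10. Pilot goes back to Station Alpha alone.  [Station Alpha: Gus | Station Beta: Evan, Kira, Rhea, Tess]
11. Pilot goes to Station Beta with Gus.  [Station Alpha: — | Station Beta: Evan, Gus, Kira, Rhea, Tess]

No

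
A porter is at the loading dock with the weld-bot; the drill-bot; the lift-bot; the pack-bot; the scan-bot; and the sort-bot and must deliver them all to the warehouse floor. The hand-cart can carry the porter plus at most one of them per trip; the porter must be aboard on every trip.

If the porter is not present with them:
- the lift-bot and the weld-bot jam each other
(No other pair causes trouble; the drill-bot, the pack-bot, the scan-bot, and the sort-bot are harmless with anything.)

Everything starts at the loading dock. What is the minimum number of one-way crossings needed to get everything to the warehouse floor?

Counting alone: the porter can take at most 1 across per trip to the warehouse floor, so moving all 6 needs at least 6 loaded trips out, with a return between consecutive ones — at least 11 crossings.
The plan below uses exactly 11 crossings, so it is optimal:
1. Porter goes to the warehouse floor with the weld-bot.  [the loading dock: the drill-bot, the lift-bot, the pack-bot, the scan-bot, the sort-bot | the warehouse floor: the weld-bot]
2. Porter goes back to the loading dock alone.  [the loading dock: the drill-bot, the lift-bot, the pack-bot, the scan-bot, the sort-bot | the warehouse floor: the weld-bot]
3. Porter goes to the warehouse floor with the drill-bot.  [the loading dock: the lift-bot, the pack-bot, the scan-bot, the sort-bot | the warehouse floor: the drill-bot, the weld-bot]
4. Porter goes back to the loading dock alone.  [the loading dock: the lift-bot, the pack-bot, the scan-bot, the sort-bot | the warehouse floor: the drill-bot, the weld-bot]
5. Porter goes to the warehouse floor with the pack-bot.  [the loading dock: the lift-bot, the scan-bot, the sort-bot | the warehouse floor: the drill-bot, the pack-bot, the weld-bot]
6. Porter goes back to the loading dock alone.  [the loading dock: the lift-bot, the scan-bot, the sort-bot | the warehouse floor: the drill-bot, the pack-bot, the weld-bot]
7. Porter goes to the warehouse floor with the scan-bot.  [the loading dock: the lift-bot, the sort-bot | the warehouse floor: the drill-bot, the pack-bot, the scan-bot, the weld-bot]
8. Porter goes back to the loading dock alone.  [the loading dock: the lift-bot, the sort-bot | the warehouse floor: the drill-bot, the pack-bot, the scan-bot, the weld-bot]
9. Porter goes to the warehouse floor with the sort-bot.  [the loading dock: the lift-bot | the warehouse floor: the drill-bot, the pack-bot, the scan-bot, the sort-bot, the weld-bot]
10. Porter goes back to the loading dock alone.  [the loading dock: the lift-bot | the warehouse floor: the drill-bot, the pack-bot, the scan-bot, the sort-bot, the weld-bot]
11. Porter goes to the warehouse floor with the lift-bot.  [the loading dock: — | the warehouse floor: the drill-bot, the lift-bot, the pack-bot, the scan-bot, the sort-bot, the weld-bot]

11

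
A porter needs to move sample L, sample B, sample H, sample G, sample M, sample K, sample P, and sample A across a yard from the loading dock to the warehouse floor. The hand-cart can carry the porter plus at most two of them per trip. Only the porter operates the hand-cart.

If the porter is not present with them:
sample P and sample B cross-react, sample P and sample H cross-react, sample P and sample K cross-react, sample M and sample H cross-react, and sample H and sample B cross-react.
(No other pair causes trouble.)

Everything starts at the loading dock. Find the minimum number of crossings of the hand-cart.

Counting alone: the porter can take at most 2 across per trip to the warehouse floor, so moving all 8 needs at least 4 loaded trips out, with a return between consecutive ones — at least 7 crossings.
The safety rule pushes this higher. Following every safe sequence of crossings, the most of the 8 that can be at the warehouse floor as the hand-cart arrives there on crossings 7, 9, 11 is 5, 6, 7 respectively — never all 8.
So no plan with fewer than 13 crossings exists, and this one achieves 13:
1. Porter goes to the warehouse floor with sample H and sample P.  [the loading dock: sample A, sample B, sample G, sample K, sample L, sample M | the warehouse floor: sample H, sample P]
2. Porter goes back to the loading dock with sample H.  [the loading dock: sample A, sample B, sample G, sample H, sample K, sample L, sample M | the warehouse floor: sample P]
3. Porter goes to the warehouse floor with sample H and sample L.  [the loading dock: sample A, sample B, sample G, sample K, sample M | the warehouse floor: sample H, sample L, sample P]
4. Porter goes back to the loading dock with sample H.  [the loading dock: sample A, sample B, sample G, sample H, sample K, sample M | the warehouse floor: sample L, sample P]
5. Porter goes to the warehouse floor with sample B and sample M.  [the loading dock: sample A, sample G, sample H, sample K | the warehouse floor: sample B, sample L, sample M, sample P]
6. Porter goes back to the loading dock with sample B.  [the loading dock: sample A, sample B, sample G, sample H, sample K | the warehouse floor: sample L, sample M, sample P]
7. Porter goes to the warehouse floor with sample B and sample G.  [the loading dock: sample A, sample H, sample K | the warehouse floor: sample B, sample G, sample L, sample M, sample P]
8. Porter goes back to the loading dock with sample B.  [the loading dock: sample A, sample B, sample H, sample K | the warehouse floor: sample G, sample L, sample M, sample P]
9. Porter goes to the warehouse floor with sample B and sample K.  [the loading dock: sample A, sample H | the warehouse floor: sample B, sample G, sample K, sample L, sample M, sample P]
10. Porter goes back to the loading dock with sample P.  [the loading dock: sample A, sample H, sample P | the warehouse floor: sample B, sample G, sample K, sample L, sample M]
11. Porter goes to the warehouse floor with sample A and sample H.  [the loading dock: sample P | the warehouse floor: sample A, sample B, sample G, sample H, sample K, sample L, sample M]
12. Porter goes back to the loading dock with sample H.  [the loading dock: sample H, sample P | the warehouse floor: sample A, sample B, sample G, sample K, sample L, sample M]
13. Porter goes to the warehouse floor with sample H and sample P.  [the loading dock: — | the warehouse floor: sample A, sample B, sample G, sample H, sample K, sample L, sample M, sample P]

13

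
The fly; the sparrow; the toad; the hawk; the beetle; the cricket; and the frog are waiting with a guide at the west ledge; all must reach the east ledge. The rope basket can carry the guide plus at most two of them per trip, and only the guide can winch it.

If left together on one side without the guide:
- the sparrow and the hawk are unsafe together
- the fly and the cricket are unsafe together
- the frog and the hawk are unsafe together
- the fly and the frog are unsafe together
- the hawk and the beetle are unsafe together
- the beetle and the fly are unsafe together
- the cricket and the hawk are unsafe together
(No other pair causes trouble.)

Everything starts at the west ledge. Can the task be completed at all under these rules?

Yes

1. Guide goes to the east ledge with the fly and the hawk.
2. Guide goes back to the west ledge alone.
3. Guide goes to the east ledge with the toad.
4. Guide goes back to the west ledge alone.
5. Guide goes to the east ledge with the beetle and the sparrow.
6. Guide goes back to the west ledge with the fly and the hawk.
7. Guide goes to the east ledge with the cricket and the frog.
8. Guide goes back to the west ledge alone.
9. Guide goes to the east ledge with the fly and the hawk.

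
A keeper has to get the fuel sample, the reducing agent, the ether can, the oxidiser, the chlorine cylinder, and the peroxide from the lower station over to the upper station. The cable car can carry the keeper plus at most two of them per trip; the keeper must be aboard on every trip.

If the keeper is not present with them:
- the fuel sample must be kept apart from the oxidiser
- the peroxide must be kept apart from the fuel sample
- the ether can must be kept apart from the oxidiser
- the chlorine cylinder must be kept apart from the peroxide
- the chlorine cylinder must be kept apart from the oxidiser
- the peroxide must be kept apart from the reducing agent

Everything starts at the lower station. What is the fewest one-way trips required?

7

Counting alone: the keeper can take at most 2 across per trip to the upper station, so moving all 6 needs at least 3 loaded trips out, with a return between consecutive ones — at least 5 crossings.
The safety rule pushes this higher. Following every safe sequence of crossings, the most of the 6 that can be at the upper station as the cable car arrives there on crossing 5 is 4 — never all 6.
So no plan with fewer than 7 crossings exists, and this one achieves 7:
1. Keeper goes to the upper station with the oxidiser and the peroxide.  [the lower station: the chlorine cylinder, the ether can, the fuel sample, the reducing agent | the upper station: the oxidiser, the peroxide]
2. Keeper goes back to the lower station alone.  [the lower station: the chlorine cylinder, the ether can, the fuel sample, the reducing agent | the upper station: the oxidiser, the peroxide]
3. Keeper goes to the upper station with the fuel sample and the reducing agent.  [the lower station: the chlorine cylinder, the ether can | the upper station: the fuel sample, the oxidiser, the peroxide, the reducing agent]
4. Keeper goes back to the lower station with the oxidiser and the peroxide.  [the lower station: the chlorine cylinder, the ether can, the oxidiser, the peroxide | the upper station: the fuel sample, the reducing agent]
5. Keeper goes to the upper station with the chlorine cylinder and the ether can.  [the lower station: the oxidiser, the peroxide | the upper station: the chlorine cylinder, the ether can, the fuel sample, the reducing agent]
6. Keeper goes back to the lower station alone.  [the lower station: the oxidiser, the peroxide | the upper station: the chlorine cylinder, the ether can, the fuel sample, the reducing agent]
7. Keeper goes to the upper station with the oxidiser and the peroxide.  [the lower station: — | the upper station: the chlorine cylinder, the ether can, the fuel sample, the oxidiser, the peroxide, the reducing agent]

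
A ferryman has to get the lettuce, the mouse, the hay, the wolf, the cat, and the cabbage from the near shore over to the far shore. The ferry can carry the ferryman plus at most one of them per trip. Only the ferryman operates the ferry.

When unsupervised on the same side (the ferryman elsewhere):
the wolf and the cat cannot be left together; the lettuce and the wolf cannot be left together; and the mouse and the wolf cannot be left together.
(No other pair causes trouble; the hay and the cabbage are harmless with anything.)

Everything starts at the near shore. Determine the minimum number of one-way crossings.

Following every safe sequence of crossings from the start, the most of the 6 that can be at the far shore as the ferry arrives there on crossings 1, 3, 5, 7 is 1, 2, 3, 4 respectively; the best ever achieved is 4 of 6.
From crossing 9 on, no configuration arises that was not already reachable earlier: only 36 distinct safe configurations (who is on which side, and where the ferry is) can ever be reached, none of them has everyone across, and every continuation just revisits them. So no valid plan exists.

impossible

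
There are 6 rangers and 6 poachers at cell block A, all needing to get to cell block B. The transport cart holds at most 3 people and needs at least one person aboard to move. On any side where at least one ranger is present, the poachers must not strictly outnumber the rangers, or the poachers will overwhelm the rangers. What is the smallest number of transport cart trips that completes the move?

Following every safe sequence of crossings from the start, the most of the 12 that can be at cell block B as the transport cart arrives there on crossings 1, 3, 5 is 3, 5, 6 respectively; the best ever achieved is 6 of 12.
From crossing 7 on, no configuration arises that was not already reachable earlier: only 17 distinct safe configurations (who is on which side, and where the transport cart is) can ever be reached, none of them has everyone across, and every continuation just revisits them. They are: 0 rangers + 0 poachers across (transport cart back at the start); 0 rangers + 1 poacher across (transport cart there); 0 rangers + 1 poacher across (transport cart back at the start); 0 rangers + 2 poachers across (transport cart there); 0 rangers + 2 poachers across (transport cart back at the start); 0 rangers + 3 poachers across (transport cart there); 0 rangers + 3 poachers across (transport cart back at the start); 0 rangers + 4 poachers across (transport cart there); 0 rangers + 4 poachers across (transport cart back at the start); 0 rangers + 5 poachers across (transport cart there); 0 rangers + 5 poachers across (transport cart back at the start); 0 rangers + 6 poachers across (transport cart there); 1 ranger + 1 poacher across (transport cart there); 1 ranger + 1 poacher across (transport cart back at the start); 2 rangers + 2 poachers across (transport cart there); 2 rangers + 2 poachers across (transport cart back at the start); 3 rangers + 3 poachers across (transport cart there). So no valid plan exists.

impossible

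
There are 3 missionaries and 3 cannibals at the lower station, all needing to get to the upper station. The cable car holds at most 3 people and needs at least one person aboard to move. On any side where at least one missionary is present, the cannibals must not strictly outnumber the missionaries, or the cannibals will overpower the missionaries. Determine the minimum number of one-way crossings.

5

Counting alone: each trip to the upper station takes at most 3 across and each return brings at least 1 back, so after t trips out (and t−1 returns) at most 3t − (t−1) of the 6 are across; that first reaches 6 at t = 3, so at least 5 crossings are needed.
The plan below uses exactly 5 crossings, so it is optimal:
1. 2 cannibals → the upper station.  (the lower station: 3M 1C; the upper station: 0M 2C)
2. 1 cannibal ← the lower station.  (the lower station: 3M 2C; the upper station: 0M 1C)
3. 3 missionaries → the upper station.  (the lower station: 0M 2C; the upper station: 3M 1C)
4. 1 cannibal ← the lower station.  (the lower station: 0M 3C; the upper station: 3M 0C)
5. 3 cannibals → the upper station.  (the lower station: 0M 0C; the upper station: 3M 3C)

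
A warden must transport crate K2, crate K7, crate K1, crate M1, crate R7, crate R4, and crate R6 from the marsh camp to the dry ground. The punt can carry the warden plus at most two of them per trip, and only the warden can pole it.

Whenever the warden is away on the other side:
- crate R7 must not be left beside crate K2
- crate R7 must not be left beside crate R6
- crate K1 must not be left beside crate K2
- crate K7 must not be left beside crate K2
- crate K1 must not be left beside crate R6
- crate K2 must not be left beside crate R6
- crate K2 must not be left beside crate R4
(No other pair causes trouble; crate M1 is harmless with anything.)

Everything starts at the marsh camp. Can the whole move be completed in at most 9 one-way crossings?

No

Counting alone: the warden can take at most 2 across per trip to the dry ground, so moving all 7 needs at least 4 loaded trips out, with a return between consecutive ones — at least 7 crossings.
The safety rule pushes this higher. Following every safe sequence of crossings, the most of the 7 that can be at the dry ground as the punt arrives there on crossings 7, 9 is 5, 6 respectively — never all 7.
So the move cannot be finished within 9 crossings. (The shortest complete plan takes 11:)
1. Warden goes to the dry ground with crate K2 and crate R6.
2. Warden goes back to the marsh camp with crate K2.
3. Warden goes to the dry ground with crate K2 and crate K7.
4. Warden goes back to the marsh camp with crate K2.
5. Warden goes to the dry ground with crate K2 and crate M1.
6. Warden goes back to the marsh camp with crate K2.
7. Warden goes to the dry ground with crate K2 and crate R4.
8. Warden goes back to the marsh camp with crate K2.
9. Warden goes to the dry ground with crate K1 and crate R7.
10. Warden goes back to the marsh camp with crate R6.
11. Warden goes to the dry ground with crate K2 and crate R6.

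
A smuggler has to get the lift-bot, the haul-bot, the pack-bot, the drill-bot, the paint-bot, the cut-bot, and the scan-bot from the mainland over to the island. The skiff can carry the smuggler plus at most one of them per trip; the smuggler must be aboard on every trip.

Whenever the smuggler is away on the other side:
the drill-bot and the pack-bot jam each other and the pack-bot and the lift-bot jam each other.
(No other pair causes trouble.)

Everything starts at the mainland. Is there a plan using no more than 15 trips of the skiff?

Yes

Yes — this plan uses 15 crossings (≤ 15):
1. Smuggler goes to the island with the pack-bot.
2. Smuggler goes back to the mainland alone.
3. Smuggler goes to the island with the lift-bot.
4. Smuggler goes back to the mainland with the pack-bot.
5. Smuggler goes to the island with the drill-bot.
6. Smuggler goes back to the mainland alone.
7. Smuggler goes to the island with the haul-bot.
8. Smuggler goes back to the mainland alone.
9. Smuggler goes to the island with the paint-bot.
10. Smuggler goes back to the mainland alone.
11. Smuggler goes to the island with the cut-bot.
12. Smuggler goes back to the mainland alone.
13. Smuggler goes to the island with the scan-bot.
14. Smuggler goes back to the mainland alone.
15. Smuggler goes to the island with the pack-bot.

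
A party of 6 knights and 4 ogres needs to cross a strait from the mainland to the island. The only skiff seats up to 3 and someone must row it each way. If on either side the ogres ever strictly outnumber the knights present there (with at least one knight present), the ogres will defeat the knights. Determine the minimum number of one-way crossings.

9

Counting alone: each trip to the island takes at most 3 across and each return brings at least 1 back, so after t trips out (and t−1 returns) at most 3t − (t−1) of the 10 are across; that first reaches 10 at t = 5, so at least 9 crossings are needed.
The plan below uses exactly 9 crossings, so it is optimal:
1. 2 ogres → the island.  (the mainland: 6K 2O; the island: 0K 2O)
2. 1 ogre ← the mainland.  (the mainland: 6K 3O; the island: 0K 1O)
3. 3 ogres → the island.  (the mainland: 6K 0O; the island: 0K 4O)
4. 1 ogre ← the mainland.  (the mainland: 6K 1O; the island: 0K 3O)
5. 3 knights → the island.  (the mainland: 3K 1O; the island: 3K 3O)
6. 1 ogre ← the mainland.  (the mainland: 3K 2O; the island: 3K 2O)
7. 1 knight and 2 ogres → the island.  (the mainland: 2K 0O; the island: 4K 4O)
8. 1 ogre ← the mainland.  (the mainland: 2K 1O; the island: 4K 3O)
9. 2 knights and 1 ogre → the island.  (the mainland: 0K 0O; the island: 6K 4O)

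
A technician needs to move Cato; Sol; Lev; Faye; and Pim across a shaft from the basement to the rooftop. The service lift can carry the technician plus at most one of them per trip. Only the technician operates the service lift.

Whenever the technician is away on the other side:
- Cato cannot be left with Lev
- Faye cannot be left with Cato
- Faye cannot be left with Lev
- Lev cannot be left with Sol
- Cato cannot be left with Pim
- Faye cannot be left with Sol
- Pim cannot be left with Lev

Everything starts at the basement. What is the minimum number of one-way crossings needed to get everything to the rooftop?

impossible

Whatever the first load, the items left behind include a forbidden pair without the technician. No opening move is safe, so no plan exists.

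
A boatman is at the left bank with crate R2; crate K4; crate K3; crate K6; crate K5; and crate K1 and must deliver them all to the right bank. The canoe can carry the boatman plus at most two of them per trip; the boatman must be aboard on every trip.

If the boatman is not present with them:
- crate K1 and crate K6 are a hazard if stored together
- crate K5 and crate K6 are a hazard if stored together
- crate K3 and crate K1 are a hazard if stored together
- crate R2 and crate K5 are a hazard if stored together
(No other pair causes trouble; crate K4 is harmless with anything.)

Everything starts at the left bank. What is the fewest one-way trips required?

7

Counting alone: the boatman can take at most 2 across per trip to the right bank, so moving all 6 needs at least 3 loaded trips out, with a return between consecutive ones — at least 5 crossings.
The safety rule pushes this higher. Following every safe sequence of crossings, the most of the 6 that can be at the right bank as the canoe arrives there on crossing 5 is 5 — never all 6.
So no plan with fewer than 7 crossings exists, and this one achieves 7:
1. Boatman goes to the right bank with crate K1 and crate K5.  [the left bank: crate K3, crate K4, crate K6, crate R2 | the right bank: crate K1, crate K5]
2. Boatman goes back to the left bank alone.  [the left bank: crate K3, crate K4, crate K6, crate R2 | the right bank: crate K1, crate K5]
3. Boatman goes to the right bank with crate K4 and crate R2.  [the left bank: crate K3, crate K6 | the right bank: crate K1, crate K4, crate K5, crate R2]
4. Boatman goes back to the left bank with crate K5.  [the left bank: crate K3, crate K5, crate K6 | the right bank: crate K1, crate K4, crate R2]
5. Boatman goes to the right bank with crate K3 and crate K6.  [the left bank: crate K5 | the right bank: crate K1, crate K3, crate K4, crate K6, crate R2]
6. Boatman goes back to the left bank with crate K1.  [the left bank: crate K1, crate K5 | the right bank: crate K3, crate K4, crate K6, crate R2]
7. Boatman goes to the right bank with crate K1 and crate K5.  [the left bank: — | the right bank: crate K1, crate K3, crate K4, crate K5, crate K6, crate R2]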